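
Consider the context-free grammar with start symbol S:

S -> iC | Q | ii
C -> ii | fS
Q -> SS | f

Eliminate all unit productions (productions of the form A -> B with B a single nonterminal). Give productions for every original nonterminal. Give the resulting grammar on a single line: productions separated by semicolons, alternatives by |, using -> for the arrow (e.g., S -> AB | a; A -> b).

S -> f | SS | iC | ii; C -> fS | ii; Q -> f | SS

Unit productions: S->Q.
Unit pairs (A ⇒* B via units): (S,Q).
S: inherits non-unit rules of {Q, S} → SS | f | iC | ii.
C: inherits non-unit rules of {C} → fS | ii.
Q: inherits non-unit rules of {Q} → SS | f.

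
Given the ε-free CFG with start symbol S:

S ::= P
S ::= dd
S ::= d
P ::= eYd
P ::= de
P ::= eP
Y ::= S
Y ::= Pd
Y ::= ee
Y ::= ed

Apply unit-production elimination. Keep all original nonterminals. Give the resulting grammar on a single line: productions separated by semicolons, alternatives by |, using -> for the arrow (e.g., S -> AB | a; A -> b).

Unit productions: S->P, Y->S.
Unit pairs (A ⇒* B via units): (S,P), (Y,P), (Y,S).
S: inherits non-unit rules of {P, S} → d | dd | de | eP | eYd.
P: inherits non-unit rules of {P} → de | eP | eYd.
Y: inherits non-unit rules of {P, S, Y} → Pd | d | dd | de | eP | eYd | ed | ee.

S -> d | dd | de | eP | eYd; P -> de | eP | eYd; Y -> d | Pd | dd | de | eP | ed | ee | eYd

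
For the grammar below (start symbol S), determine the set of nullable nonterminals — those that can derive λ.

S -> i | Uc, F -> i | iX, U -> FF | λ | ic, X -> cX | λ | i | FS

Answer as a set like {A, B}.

{U, X}

Directly nullable (have an ε-rule): {U, X}.
Not nullable: F, S — each has a terminal in every rule's right-hand side or depends on a non-nullable symbol.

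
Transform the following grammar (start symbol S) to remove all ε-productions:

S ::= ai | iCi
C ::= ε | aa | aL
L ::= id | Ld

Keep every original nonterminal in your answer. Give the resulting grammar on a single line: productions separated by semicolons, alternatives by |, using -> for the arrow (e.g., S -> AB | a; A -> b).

Nullable set: {C}.
S -> iCi: C nullable, giving iCi | ii.
Drop C -> ε.
Unchanged (no nullable symbols): S -> ai; C -> aL; C -> aa; L -> Ld; L -> id.

S -> ai | ii | iCi; C -> aL | aa; L -> Ld | id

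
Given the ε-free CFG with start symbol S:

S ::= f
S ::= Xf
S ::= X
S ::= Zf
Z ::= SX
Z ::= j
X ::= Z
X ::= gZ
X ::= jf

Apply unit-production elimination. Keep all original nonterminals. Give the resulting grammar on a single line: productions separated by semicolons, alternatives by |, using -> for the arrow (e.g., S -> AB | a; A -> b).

S -> f | j | SX | Xf | Zf | gZ | jf; X -> j | SX | gZ | jf; Z -> j | SX

Unit productions: S->X, X->Z.
Unit pairs (A ⇒* B via units): (S,X), (S,Z), (X,Z).
S: inherits non-unit rules of {S, X, Z} → SX | Xf | Zf | f | gZ | j | jf.
X: inherits non-unit rules of {X, Z} → SX | gZ | j | jf.
Z: inherits non-unit rules of {Z} → SX | j.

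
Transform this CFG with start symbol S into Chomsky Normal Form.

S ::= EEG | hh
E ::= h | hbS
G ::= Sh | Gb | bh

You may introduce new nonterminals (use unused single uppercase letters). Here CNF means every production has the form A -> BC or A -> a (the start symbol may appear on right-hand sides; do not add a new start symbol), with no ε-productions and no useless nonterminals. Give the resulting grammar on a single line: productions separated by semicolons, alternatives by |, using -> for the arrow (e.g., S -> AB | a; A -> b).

No ε-productions.
No unit productions to eliminate.
TERM: introduce B -> b, A -> h and substitute in every rule of length ≥2.
BIN: E -> ABS becomes E -> AC, C -> BS; S -> EEG becomes S -> ED, D -> EG.

S -> AA | ED; A -> h; B -> b; C -> BS; D -> EG; E -> h | AC; G -> BA | GB | SA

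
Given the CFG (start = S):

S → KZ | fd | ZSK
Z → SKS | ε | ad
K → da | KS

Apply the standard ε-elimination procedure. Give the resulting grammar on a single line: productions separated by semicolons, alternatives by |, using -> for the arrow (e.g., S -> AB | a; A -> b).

S -> K | KZ | SK | fd | ZSK; K -> KS | da; Z -> ad | SKS

Nullable set: {Z}.
S -> KZ: Z nullable, giving K | KZ.
S -> ZSK: Z nullable, giving SK | ZSK.
Drop Z -> ε.
Unchanged (no nullable symbols): S -> fd; K -> KS; K -> da; Z -> SKS; Z -> ad.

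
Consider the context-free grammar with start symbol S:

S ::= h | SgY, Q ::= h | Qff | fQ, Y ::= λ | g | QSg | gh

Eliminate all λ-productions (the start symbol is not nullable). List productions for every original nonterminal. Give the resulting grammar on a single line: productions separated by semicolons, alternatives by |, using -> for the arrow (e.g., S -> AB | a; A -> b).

Nullable set: {Y}.
S -> SgY: Y nullable, giving Sg | SgY.
Drop Y -> λ.
Unchanged (no nullable symbols): S -> h; Q -> Qff; Q -> fQ; Q -> h; Y -> QSg; Y -> g; Y -> gh.

S -> h | Sg | SgY; Q -> h | fQ | Qff; Y -> g | gh | QSg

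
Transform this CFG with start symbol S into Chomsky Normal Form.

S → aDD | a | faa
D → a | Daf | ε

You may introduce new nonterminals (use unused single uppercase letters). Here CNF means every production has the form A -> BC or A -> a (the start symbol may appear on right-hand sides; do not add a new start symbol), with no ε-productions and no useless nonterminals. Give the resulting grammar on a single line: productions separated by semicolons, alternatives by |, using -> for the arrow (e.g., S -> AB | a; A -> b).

Nullable: {D}; after ε-elimination: S -> a | aD | aDD | faa; D -> a | af | Daf.
No unit productions to eliminate.
TERM: introduce A -> a, B -> f and substitute in every rule of length ≥2.
BIN: D -> DAB becomes D -> DC, C -> AB; S -> ADD becomes S -> AE, E -> DD; S -> BAA becomes S -> BF, F -> AA.

S -> a | AD | AE | BF; A -> a; B -> f; C -> AB; D -> a | AB | DC; E -> DD; F -> AA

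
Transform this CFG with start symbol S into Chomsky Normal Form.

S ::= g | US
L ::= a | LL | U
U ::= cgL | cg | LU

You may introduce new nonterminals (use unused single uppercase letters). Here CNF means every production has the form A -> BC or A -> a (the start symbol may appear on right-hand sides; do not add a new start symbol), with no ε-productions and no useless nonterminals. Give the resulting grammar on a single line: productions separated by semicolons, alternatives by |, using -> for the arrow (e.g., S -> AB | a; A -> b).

No ε-productions.
After unit-elimination: S -> g | US; L -> a | LL | LU | cg | cgL; U -> LU | cg | cgL.
TERM: introduce A -> c, B -> g and substitute in every rule of length ≥2.
BIN: L -> ABL becomes L -> AC, C -> BL; U -> ABL becomes U -> AD, D -> BL.

S -> g | US; A -> c; B -> g; C -> BL; D -> BL; L -> a | AB | AC | LL | LU; U -> AB | AD | LU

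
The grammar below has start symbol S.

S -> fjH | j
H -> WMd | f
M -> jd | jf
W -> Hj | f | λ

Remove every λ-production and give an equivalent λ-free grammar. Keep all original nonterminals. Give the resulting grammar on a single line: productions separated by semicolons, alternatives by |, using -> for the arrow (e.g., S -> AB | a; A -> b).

S -> j | fjH; H -> f | Md | WMd; M -> jd | jf; W -> f | Hj

Nullable set: {W}.
H -> WMd: W nullable, giving Md | WMd.
Drop W -> λ.
Unchanged (no nullable symbols): S -> fjH; S -> j; H -> f; M -> jd; M -> jf; W -> Hj; W -> f.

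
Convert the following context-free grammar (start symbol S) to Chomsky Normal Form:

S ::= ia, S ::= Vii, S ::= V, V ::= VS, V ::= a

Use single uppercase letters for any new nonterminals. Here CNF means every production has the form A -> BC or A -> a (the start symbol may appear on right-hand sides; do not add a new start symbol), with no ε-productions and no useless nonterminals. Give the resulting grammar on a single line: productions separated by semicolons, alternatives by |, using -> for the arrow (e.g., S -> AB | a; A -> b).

S -> a | AB | VC | VS; A -> i; B -> a; C -> AA; V -> a | VS

No ε-productions.
After unit-elimination: S -> a | VS | ia | Vii; V -> a | VS.
TERM: introduce B -> a, A -> i and substitute in every rule of length ≥2.
BIN: S -> VAA becomes S -> VC, C -> AA.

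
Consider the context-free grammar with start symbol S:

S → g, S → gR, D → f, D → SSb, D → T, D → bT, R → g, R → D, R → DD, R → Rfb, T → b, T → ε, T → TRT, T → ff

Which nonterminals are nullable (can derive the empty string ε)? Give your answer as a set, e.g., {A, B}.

Directly nullable (have an ε-rule): {T}.
D is nullable via D -> T (every symbol on the right is already known nullable).
R is nullable via R -> D (every symbol on the right is already known nullable).
Not nullable: S — each has a terminal in every rule's right-hand side or depends on a non-nullable symbol.

{D, R, T}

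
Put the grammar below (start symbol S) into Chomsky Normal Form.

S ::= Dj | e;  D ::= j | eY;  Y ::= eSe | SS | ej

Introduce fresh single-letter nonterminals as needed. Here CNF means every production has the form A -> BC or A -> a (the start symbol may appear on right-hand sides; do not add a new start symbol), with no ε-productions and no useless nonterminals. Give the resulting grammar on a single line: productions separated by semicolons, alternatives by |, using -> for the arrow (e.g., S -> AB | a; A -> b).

No ε-productions.
No unit productions to eliminate.
TERM: introduce A -> e, B -> j and substitute in every rule of length ≥2.
BIN: Y -> ASA becomes Y -> AC, C -> SA.

S -> e | DB; A -> e; B -> j; C -> SA; D -> j | AY; Y -> AB | AC | SS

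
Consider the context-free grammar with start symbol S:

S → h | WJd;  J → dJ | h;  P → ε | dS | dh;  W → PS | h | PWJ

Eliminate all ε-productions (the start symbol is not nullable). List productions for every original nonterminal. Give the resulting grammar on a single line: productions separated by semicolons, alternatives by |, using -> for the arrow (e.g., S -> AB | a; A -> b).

S -> h | WJd; J -> h | dJ; P -> dS | dh; W -> S | h | PS | WJ | PWJ

Nullable set: {P}.
Drop P -> ε.
W -> PS: P nullable, giving PS | S.
W -> PWJ: P nullable, giving PWJ | WJ.
Unchanged (no nullable symbols): S -> WJd; S -> h; J -> dJ; J -> h; P -> dS; P -> dh; W -> h.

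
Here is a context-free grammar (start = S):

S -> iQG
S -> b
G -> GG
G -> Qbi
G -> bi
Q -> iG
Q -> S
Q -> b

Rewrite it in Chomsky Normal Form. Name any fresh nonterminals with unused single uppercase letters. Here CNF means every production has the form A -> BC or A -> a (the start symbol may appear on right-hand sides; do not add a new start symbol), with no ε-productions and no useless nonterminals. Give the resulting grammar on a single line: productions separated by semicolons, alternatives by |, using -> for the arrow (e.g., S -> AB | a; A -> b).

No ε-productions.
After unit-elimination: S -> b | iQG; G -> GG | bi | Qbi; Q -> b | iG | iQG.
TERM: introduce A -> b, B -> i and substitute in every rule of length ≥2.
BIN: G -> QAB becomes G -> QC, C -> AB; Q -> BQG becomes Q -> BD, D -> QG; S -> BQG becomes S -> BE, E -> QG.

S -> b | BE; A -> b; B -> i; C -> AB; D -> QG; E -> QG; G -> AB | GG | QC; Q -> b | BD | BG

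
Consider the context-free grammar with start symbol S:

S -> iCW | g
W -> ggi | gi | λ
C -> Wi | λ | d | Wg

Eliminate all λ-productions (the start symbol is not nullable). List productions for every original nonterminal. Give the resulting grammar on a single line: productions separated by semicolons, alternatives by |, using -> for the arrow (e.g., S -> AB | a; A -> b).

S -> g | i | iC | iW | iCW; C -> d | g | i | Wg | Wi; W -> gi | ggi

Nullable set: {C, W}.
S -> iCW: C, W nullable, giving i | iC | iCW | iW.
Drop C -> λ.
C -> Wg: W nullable, giving Wg | g.
C -> Wi: W nullable, giving Wi | i.
Drop W -> λ.
Unchanged (no nullable symbols): S -> g; C -> d; W -> ggi; W -> gi.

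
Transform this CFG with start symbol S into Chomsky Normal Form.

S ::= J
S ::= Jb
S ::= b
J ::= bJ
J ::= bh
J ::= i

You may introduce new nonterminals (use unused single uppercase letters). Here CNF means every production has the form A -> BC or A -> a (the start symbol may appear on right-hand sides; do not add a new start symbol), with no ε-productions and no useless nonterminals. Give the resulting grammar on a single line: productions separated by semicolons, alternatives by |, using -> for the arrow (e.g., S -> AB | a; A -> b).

S -> b | i | AB | AJ | JA; A -> b; B -> h; J -> i | AB | AJ

No ε-productions.
After unit-elimination: S -> b | i | Jb | bJ | bh; J -> i | bJ | bh.
TERM: introduce A -> b, B -> h and substitute in every rule of length ≥2.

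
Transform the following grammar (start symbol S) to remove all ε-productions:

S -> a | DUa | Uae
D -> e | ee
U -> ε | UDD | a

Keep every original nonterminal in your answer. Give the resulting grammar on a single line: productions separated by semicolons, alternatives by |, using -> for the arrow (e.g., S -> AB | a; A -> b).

S -> a | Da | ae | DUa | Uae; D -> e | ee; U -> a | DD | UDD

Nullable set: {U}.
S -> DUa: U nullable, giving DUa | Da.
S -> Uae: U nullable, giving Uae | ae.
Drop U -> ε.
U -> UDD: U nullable, giving DD | UDD.
Unchanged (no nullable symbols): S -> a; D -> e; D -> ee; U -> a.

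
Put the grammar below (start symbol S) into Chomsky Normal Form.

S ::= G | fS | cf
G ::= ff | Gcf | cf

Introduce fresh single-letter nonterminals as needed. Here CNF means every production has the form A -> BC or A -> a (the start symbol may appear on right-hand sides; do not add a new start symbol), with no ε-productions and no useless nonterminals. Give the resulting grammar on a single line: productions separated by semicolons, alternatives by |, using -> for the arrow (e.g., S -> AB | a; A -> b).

S -> AB | BB | BS | GD; A -> c; B -> f; C -> AB; D -> AB; G -> AB | BB | GC

No ε-productions.
After unit-elimination: S -> cf | fS | ff | Gcf; G -> cf | ff | Gcf.
TERM: introduce A -> c, B -> f and substitute in every rule of length ≥2.
BIN: G -> GAB becomes G -> GC, C -> AB; S -> GAB becomes S -> GD, D -> AB.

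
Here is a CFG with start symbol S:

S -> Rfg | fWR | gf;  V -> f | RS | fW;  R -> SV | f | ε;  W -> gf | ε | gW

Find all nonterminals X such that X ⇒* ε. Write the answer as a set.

{R, W}

Directly nullable (have an ε-rule): {R, W}.
Not nullable: S, V — each has a terminal in every rule's right-hand side or depends on a non-nullable symbol.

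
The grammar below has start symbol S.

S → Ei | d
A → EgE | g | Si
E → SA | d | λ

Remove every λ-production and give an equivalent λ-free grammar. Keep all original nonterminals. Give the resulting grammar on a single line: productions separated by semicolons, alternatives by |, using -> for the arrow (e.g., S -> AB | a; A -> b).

Nullable set: {E}.
S -> Ei: E nullable, giving Ei | i.
A -> EgE: E, E nullable, giving Eg | EgE | g | gE.
Drop E -> λ.
Unchanged (no nullable symbols): S -> d; A -> Si; A -> g; E -> SA; E -> d.

S -> d | i | Ei; A -> g | Eg | Si | gE | EgE; E -> d | SA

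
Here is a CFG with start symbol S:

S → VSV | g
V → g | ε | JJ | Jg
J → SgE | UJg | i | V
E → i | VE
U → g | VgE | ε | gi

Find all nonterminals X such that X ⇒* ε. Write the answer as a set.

{J, U, V}

Directly nullable (have an ε-rule): {U, V}.
J is nullable via J -> V (every symbol on the right is already known nullable).
Not nullable: E, S — each has a terminal in every rule's right-hand side or depends on a non-nullable symbol.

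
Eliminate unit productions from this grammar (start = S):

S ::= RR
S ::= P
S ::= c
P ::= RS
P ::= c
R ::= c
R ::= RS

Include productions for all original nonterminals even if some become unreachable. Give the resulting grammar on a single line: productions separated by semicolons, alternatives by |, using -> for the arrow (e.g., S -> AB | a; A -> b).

Unit productions: S->P.
Unit pairs (A ⇒* B via units): (S,P).
S: inherits non-unit rules of {P, S} → RR | RS | c.
P: inherits non-unit rules of {P} → RS | c.
R: inherits non-unit rules of {R} → RS | c.

S -> c | RR | RS; P -> c | RS; R -> c | RS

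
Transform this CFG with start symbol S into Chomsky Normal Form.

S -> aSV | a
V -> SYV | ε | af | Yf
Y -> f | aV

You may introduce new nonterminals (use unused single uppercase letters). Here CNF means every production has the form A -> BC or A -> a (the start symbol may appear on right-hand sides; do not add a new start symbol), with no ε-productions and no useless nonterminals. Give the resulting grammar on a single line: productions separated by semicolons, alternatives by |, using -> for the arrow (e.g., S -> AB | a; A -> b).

Nullable: {V}; after ε-elimination: S -> a | aS | aSV; V -> SY | Yf | af | SYV; Y -> a | f | aV.
No unit productions to eliminate.
TERM: introduce A -> a, B -> f and substitute in every rule of length ≥2.
BIN: S -> ASV becomes S -> AC, C -> SV; V -> SYV becomes V -> SD, D -> YV.

S -> a | AC | AS; A -> a; B -> f; C -> SV; D -> YV; V -> AB | SD | SY | YB; Y -> a | f | AV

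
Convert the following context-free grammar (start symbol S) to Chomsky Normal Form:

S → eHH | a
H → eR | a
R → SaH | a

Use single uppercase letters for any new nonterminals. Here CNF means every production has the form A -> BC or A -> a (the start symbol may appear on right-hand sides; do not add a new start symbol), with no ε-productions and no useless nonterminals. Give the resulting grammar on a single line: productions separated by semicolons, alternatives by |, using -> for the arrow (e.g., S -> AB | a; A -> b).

No ε-productions.
No unit productions to eliminate.
TERM: introduce B -> a, A -> e and substitute in every rule of length ≥2.
BIN: R -> SBH becomes R -> SC, C -> BH; S -> AHH becomes S -> AD, D -> HH.

S -> a | AD; A -> e; B -> a; C -> BH; D -> HH; H -> a | AR; R -> a | SC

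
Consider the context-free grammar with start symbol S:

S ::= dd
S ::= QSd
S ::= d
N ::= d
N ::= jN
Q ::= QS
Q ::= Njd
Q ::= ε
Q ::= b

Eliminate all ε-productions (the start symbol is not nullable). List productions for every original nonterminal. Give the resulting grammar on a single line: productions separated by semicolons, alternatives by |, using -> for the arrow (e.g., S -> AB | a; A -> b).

Nullable set: {Q}.
S -> QSd: Q nullable, giving QSd | Sd.
Drop Q -> ε.
Q -> QS: Q nullable, giving QS | S.
Unchanged (no nullable symbols): S -> d; S -> dd; N -> d; N -> jN; Q -> Njd; Q -> b.

S -> d | Sd | dd | QSd; N -> d | jN; Q -> S | b | QS | Njd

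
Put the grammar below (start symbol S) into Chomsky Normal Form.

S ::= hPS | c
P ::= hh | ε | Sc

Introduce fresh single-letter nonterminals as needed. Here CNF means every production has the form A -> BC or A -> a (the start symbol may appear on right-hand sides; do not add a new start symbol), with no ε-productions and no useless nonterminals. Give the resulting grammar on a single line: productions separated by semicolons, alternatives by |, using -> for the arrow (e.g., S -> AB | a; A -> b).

S -> c | BC | BS; A -> c; B -> h; C -> PS; P -> BB | SA

Nullable: {P}; after ε-elimination: S -> c | hS | hPS; P -> Sc | hh.
No unit productions to eliminate.
TERM: introduce A -> c, B -> h and substitute in every rule of length ≥2.
BIN: S -> BPS becomes S -> BC, C -> PS.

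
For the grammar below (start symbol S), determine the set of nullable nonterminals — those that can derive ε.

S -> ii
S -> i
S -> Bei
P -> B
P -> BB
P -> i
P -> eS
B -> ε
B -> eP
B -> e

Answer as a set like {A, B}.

Directly nullable (have an ε-rule): {B}.
P is nullable via P -> B (every symbol on the right is already known nullable).
Not nullable: S — each has a terminal in every rule's right-hand side or depends on a non-nullable symbol.

{B, P}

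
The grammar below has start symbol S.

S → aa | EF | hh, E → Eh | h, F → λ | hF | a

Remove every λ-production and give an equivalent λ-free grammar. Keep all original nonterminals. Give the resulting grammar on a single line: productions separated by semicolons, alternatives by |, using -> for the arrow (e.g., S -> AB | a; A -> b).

S -> E | EF | aa | hh; E -> h | Eh; F -> a | h | hF

Nullable set: {F}.
S -> EF: F nullable, giving E | EF.
Drop F -> λ.
F -> hF: F nullable, giving h | hF.
Unchanged (no nullable symbols): S -> aa; S -> hh; E -> Eh; E -> h; F -> a.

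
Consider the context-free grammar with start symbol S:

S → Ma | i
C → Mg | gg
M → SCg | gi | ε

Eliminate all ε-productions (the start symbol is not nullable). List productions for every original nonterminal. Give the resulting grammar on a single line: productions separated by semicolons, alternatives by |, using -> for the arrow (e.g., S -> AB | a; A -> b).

S -> a | i | Ma; C -> g | Mg | gg; M -> gi | SCg

Nullable set: {M}.
S -> Ma: M nullable, giving Ma | a.
C -> Mg: M nullable, giving Mg | g.
Drop M -> ε.
Unchanged (no nullable symbols): S -> i; C -> gg; M -> SCg; M -> gi.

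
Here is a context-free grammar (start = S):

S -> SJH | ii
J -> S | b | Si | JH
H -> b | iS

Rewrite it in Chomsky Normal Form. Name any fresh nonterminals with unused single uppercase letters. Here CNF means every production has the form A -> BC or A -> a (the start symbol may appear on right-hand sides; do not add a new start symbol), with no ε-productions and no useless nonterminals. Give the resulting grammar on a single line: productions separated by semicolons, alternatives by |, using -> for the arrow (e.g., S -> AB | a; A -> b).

S -> AA | SC; A -> i; B -> JH; C -> JH; H -> b | AS; J -> b | AA | JH | SA | SB

No ε-productions.
After unit-elimination: S -> ii | SJH; H -> b | iS; J -> b | JH | Si | ii | SJH.
TERM: introduce A -> i and substitute in every rule of length ≥2.
BIN: J -> SJH becomes J -> SB, B -> JH; S -> SJH becomes S -> SC, C -> JH.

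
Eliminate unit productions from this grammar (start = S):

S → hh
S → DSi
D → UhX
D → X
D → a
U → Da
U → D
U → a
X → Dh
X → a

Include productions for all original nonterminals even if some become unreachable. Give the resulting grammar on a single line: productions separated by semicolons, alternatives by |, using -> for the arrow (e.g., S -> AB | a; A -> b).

Unit productions: D->X, U->D.
Unit pairs (A ⇒* B via units): (D,X), (U,D), (U,X).
S: inherits non-unit rules of {S} → DSi | hh.
D: inherits non-unit rules of {D, X} → Dh | UhX | a.
U: inherits non-unit rules of {D, U, X} → Da | Dh | UhX | a.
X: inherits non-unit rules of {X} → Dh | a.

S -> hh | DSi; D -> a | Dh | UhX; U -> a | Da | Dh | UhX; X -> a | Dh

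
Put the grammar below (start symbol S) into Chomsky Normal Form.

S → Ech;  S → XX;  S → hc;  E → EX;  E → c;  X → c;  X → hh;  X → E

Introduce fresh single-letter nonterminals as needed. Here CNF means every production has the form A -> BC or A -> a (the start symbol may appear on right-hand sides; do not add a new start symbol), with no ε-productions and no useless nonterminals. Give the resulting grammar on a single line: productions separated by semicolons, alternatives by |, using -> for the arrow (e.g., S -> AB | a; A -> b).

S -> BA | EC | XX; A -> c; B -> h; C -> AB; E -> c | EX; X -> c | BB | EX

No ε-productions.
After unit-elimination: S -> XX | hc | Ech; E -> c | EX; X -> c | EX | hh.
TERM: introduce A -> c, B -> h and substitute in every rule of length ≥2.
BIN: S -> EAB becomes S -> EC, C -> AB.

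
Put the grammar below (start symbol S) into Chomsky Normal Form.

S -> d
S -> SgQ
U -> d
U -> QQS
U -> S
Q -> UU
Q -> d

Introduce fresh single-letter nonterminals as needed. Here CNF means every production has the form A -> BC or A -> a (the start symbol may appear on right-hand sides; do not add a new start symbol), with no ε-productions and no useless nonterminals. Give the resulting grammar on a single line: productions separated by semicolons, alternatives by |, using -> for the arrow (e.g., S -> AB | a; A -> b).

No ε-productions.
After unit-elimination: S -> d | SgQ; Q -> d | UU; U -> d | QQS | SgQ.
TERM: introduce A -> g and substitute in every rule of length ≥2.
BIN: S -> SAQ becomes S -> SB, B -> AQ; U -> QQS becomes U -> QC, C -> QS; U -> SAQ becomes U -> SD, D -> AQ.

S -> d | SB; A -> g; B -> AQ; C -> QS; D -> AQ; Q -> d | UU; U -> d | QC | SD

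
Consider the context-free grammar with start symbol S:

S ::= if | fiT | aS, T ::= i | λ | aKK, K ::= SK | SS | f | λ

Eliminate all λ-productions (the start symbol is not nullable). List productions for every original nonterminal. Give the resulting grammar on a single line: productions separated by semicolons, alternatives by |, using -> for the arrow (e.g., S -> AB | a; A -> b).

Nullable set: {K, T}.
S -> fiT: T nullable, giving fi | fiT.
Drop K -> λ.
K -> SK: K nullable, giving S | SK.
Drop T -> λ.
T -> aKK: K, K nullable, giving a | aK | aKK.
Unchanged (no nullable symbols): S -> aS; S -> if; K -> SS; K -> f; T -> i.

S -> aS | fi | if | fiT; K -> S | f | SK | SS; T -> a | i | aK | aKK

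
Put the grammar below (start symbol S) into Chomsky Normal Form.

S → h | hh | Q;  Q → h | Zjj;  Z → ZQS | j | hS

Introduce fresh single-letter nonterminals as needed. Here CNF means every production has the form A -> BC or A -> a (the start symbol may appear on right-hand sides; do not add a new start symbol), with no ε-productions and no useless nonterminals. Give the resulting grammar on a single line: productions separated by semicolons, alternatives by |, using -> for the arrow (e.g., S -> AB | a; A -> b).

S -> h | BB | ZD; A -> j; B -> h; C -> AA; D -> AA; E -> QS; Q -> h | ZC; Z -> j | BS | ZE

No ε-productions.
After unit-elimination: S -> h | hh | Zjj; Q -> h | Zjj; Z -> j | hS | ZQS.
TERM: introduce B -> h, A -> j and substitute in every rule of length ≥2.
BIN: Q -> ZAA becomes Q -> ZC, C -> AA; S -> ZAA becomes S -> ZD, D -> AA; Z -> ZQS becomes Z -> ZE, E -> QS.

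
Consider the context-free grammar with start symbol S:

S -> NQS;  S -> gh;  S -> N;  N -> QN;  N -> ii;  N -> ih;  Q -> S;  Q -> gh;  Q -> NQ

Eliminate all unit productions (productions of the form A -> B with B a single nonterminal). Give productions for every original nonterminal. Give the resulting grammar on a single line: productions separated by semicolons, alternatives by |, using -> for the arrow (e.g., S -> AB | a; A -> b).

Unit productions: Q->S, S->N.
Unit pairs (A ⇒* B via units): (Q,N), (Q,S), (S,N).
S: inherits non-unit rules of {N, S} → NQS | QN | gh | ih | ii.
N: inherits non-unit rules of {N} → QN | ih | ii.
Q: inherits non-unit rules of {N, Q, S} → NQ | NQS | QN | gh | ih | ii.

S -> QN | gh | ih | ii | NQS; N -> QN | ih | ii; Q -> NQ | QN | gh | ih | ii | NQS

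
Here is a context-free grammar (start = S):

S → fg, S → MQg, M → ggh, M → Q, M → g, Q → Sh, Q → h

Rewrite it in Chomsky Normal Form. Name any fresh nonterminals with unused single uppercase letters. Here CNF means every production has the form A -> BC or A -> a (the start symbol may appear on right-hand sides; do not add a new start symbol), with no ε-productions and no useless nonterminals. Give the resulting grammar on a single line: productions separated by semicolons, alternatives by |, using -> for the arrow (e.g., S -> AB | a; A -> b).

S -> CB | ME; A -> h; B -> g; C -> f; D -> BA; E -> QB; M -> g | h | BD | SA; Q -> h | SA

No ε-productions.
After unit-elimination: S -> fg | MQg; M -> g | h | Sh | ggh; Q -> h | Sh.
TERM: introduce C -> f, B -> g, A -> h and substitute in every rule of length ≥2.
BIN: M -> BBA becomes M -> BD, D -> BA; S -> MQB becomes S -> ME, E -> QB.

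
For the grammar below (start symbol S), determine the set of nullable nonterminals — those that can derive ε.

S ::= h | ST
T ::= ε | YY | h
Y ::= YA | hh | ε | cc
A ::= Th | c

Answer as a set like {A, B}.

Directly nullable (have an ε-rule): {T, Y}.
Not nullable: A, S — each has a terminal in every rule's right-hand side or depends on a non-nullable symbol.

{T, Y}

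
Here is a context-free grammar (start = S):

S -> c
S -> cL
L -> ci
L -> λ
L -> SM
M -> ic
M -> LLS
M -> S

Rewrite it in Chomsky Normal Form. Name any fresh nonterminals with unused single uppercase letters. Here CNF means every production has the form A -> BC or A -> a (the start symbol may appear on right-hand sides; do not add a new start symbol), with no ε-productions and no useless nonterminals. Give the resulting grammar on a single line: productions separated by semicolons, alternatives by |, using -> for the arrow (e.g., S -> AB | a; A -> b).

S -> c | AL; A -> c; B -> i; C -> LS; L -> AB | SM; M -> c | AL | BA | LC | LS

Nullable: {L}; after ε-elimination: S -> c | cL; L -> SM | ci; M -> S | LS | ic | LLS.
After unit-elimination: S -> c | cL; L -> SM | ci; M -> c | LS | cL | ic | LLS.
TERM: introduce A -> c, B -> i and substitute in every rule of length ≥2.
BIN: M -> LLS becomes M -> LC, C -> LS.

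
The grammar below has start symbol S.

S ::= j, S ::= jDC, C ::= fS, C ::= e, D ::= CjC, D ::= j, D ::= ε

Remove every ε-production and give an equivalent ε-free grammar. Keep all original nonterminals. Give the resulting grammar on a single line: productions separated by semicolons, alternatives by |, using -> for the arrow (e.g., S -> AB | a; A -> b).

S -> j | jC | jDC; C -> e | fS; D -> j | CjC

Nullable set: {D}.
S -> jDC: D nullable, giving jC | jDC.
Drop D -> ε.
Unchanged (no nullable symbols): S -> j; C -> e; C -> fS; D -> CjC; D -> j.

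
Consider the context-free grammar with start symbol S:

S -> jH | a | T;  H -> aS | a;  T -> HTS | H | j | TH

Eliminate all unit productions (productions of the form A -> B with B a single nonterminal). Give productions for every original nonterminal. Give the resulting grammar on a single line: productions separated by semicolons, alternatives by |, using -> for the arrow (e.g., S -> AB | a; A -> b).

S -> a | j | TH | aS | jH | HTS; H -> a | aS; T -> a | j | TH | aS | HTS

Unit productions: S->T, T->H.
Unit pairs (A ⇒* B via units): (S,H), (S,T), (T,H).
S: inherits non-unit rules of {H, S, T} → HTS | TH | a | aS | j | jH.
H: inherits non-unit rules of {H} → a | aS.
T: inherits non-unit rules of {H, T} → HTS | TH | a | aS | j.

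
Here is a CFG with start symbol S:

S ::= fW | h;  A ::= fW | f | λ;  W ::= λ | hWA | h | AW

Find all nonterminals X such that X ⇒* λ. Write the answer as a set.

{A, W}

Directly nullable (have an ε-rule): {A, W}.
Not nullable: S — each has a terminal in every rule's right-hand side or depends on a non-nullable symbol.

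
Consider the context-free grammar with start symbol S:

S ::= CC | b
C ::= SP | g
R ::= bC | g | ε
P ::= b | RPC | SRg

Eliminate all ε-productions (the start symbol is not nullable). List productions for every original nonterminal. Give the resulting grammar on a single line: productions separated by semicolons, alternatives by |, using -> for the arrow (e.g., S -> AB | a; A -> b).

S -> b | CC; C -> g | SP; P -> b | PC | Sg | RPC | SRg; R -> g | bC

Nullable set: {R}.
P -> RPC: R nullable, giving PC | RPC.
P -> SRg: R nullable, giving SRg | Sg.
Drop R -> ε.
Unchanged (no nullable symbols): S -> CC; S -> b; C -> SP; C -> g; P -> b; R -> bC; R -> g.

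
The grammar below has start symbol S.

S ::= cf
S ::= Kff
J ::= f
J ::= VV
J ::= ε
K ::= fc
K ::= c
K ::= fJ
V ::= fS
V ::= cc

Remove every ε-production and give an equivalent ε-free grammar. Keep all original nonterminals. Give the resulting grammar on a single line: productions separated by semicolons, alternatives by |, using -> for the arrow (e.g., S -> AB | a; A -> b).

Nullable set: {J}.
Drop J -> ε.
K -> fJ: J nullable, giving f | fJ.
Unchanged (no nullable symbols): S -> Kff; S -> cf; J -> VV; J -> f; K -> c; K -> fc; V -> cc; V -> fS.

S -> cf | Kff; J -> f | VV; K -> c | f | fJ | fc; V -> cc | fS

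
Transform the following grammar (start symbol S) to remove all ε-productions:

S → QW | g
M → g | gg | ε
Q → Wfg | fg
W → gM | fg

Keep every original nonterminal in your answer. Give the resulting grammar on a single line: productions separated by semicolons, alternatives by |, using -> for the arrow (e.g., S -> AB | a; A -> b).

Nullable set: {M}.
Drop M -> ε.
W -> gM: M nullable, giving g | gM.
Unchanged (no nullable symbols): S -> QW; S -> g; M -> g; M -> gg; Q -> Wfg; Q -> fg; W -> fg.

S -> g | QW; M -> g | gg; Q -> fg | Wfg; W -> g | fg | gM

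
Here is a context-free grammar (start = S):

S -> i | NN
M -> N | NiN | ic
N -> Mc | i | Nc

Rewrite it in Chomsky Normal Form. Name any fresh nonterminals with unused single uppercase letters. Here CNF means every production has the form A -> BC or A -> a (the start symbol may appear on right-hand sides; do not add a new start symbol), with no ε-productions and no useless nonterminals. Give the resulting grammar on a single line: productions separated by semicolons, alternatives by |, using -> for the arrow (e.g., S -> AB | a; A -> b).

S -> i | NN; A -> c; B -> i; C -> BN; M -> i | BA | MA | NA | NC; N -> i | MA | NA

No ε-productions.
After unit-elimination: S -> i | NN; M -> i | Mc | Nc | ic | NiN; N -> i | Mc | Nc.
TERM: introduce A -> c, B -> i and substitute in every rule of length ≥2.
BIN: M -> NBN becomes M -> NC, C -> BN.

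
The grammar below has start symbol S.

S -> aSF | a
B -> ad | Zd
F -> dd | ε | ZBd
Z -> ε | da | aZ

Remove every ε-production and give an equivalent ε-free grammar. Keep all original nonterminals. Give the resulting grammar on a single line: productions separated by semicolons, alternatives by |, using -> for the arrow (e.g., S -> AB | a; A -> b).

Nullable set: {F, Z}.
S -> aSF: F nullable, giving aS | aSF.
B -> Zd: Z nullable, giving Zd | d.
Drop F -> ε.
F -> ZBd: Z nullable, giving Bd | ZBd.
Drop Z -> ε.
Z -> aZ: Z nullable, giving a | aZ.
Unchanged (no nullable symbols): S -> a; B -> ad; F -> dd; Z -> da.

S -> a | aS | aSF; B -> d | Zd | ad; F -> Bd | dd | ZBd; Z -> a | aZ | da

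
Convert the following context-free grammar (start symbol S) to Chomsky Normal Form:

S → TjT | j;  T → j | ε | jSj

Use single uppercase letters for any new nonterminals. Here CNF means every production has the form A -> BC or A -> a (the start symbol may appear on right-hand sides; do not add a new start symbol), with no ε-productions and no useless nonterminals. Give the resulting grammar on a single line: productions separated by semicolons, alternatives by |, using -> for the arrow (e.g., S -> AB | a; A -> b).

S -> j | AT | TA | TB; A -> j; B -> AT; C -> SA; T -> j | AC

Nullable: {T}; after ε-elimination: S -> j | Tj | jT | TjT; T -> j | jSj.
No unit productions to eliminate.
TERM: introduce A -> j and substitute in every rule of length ≥2.
BIN: S -> TAT becomes S -> TB, B -> AT; T -> ASA becomes T -> AC, C -> SA.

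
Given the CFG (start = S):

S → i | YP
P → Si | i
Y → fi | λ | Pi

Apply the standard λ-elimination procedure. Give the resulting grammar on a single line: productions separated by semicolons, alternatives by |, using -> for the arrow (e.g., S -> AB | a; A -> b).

S -> P | i | YP; P -> i | Si; Y -> Pi | fi

Nullable set: {Y}.
S -> YP: Y nullable, giving P | YP.
Drop Y -> λ.
Unchanged (no nullable symbols): S -> i; P -> Si; P -> i; Y -> Pi; Y -> fi.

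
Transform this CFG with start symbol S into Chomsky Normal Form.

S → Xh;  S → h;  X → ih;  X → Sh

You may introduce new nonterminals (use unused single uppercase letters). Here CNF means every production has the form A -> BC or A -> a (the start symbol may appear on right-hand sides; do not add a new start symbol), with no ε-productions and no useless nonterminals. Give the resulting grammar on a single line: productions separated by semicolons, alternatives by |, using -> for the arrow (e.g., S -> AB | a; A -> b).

No ε-productions.
No unit productions to eliminate.
TERM: introduce A -> h, B -> i and substitute in every rule of length ≥2.

S -> h | XA; A -> h; B -> i; X -> BA | SA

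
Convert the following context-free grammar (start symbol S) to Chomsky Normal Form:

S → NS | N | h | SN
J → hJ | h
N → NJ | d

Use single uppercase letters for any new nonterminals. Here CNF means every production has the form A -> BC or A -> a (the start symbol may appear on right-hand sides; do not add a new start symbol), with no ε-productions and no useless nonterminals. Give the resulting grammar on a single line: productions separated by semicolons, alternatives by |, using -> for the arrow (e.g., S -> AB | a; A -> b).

No ε-productions.
After unit-elimination: S -> d | h | NJ | NS | SN; J -> h | hJ; N -> d | NJ.
TERM: introduce A -> h and substitute in every rule of length ≥2.

S -> d | h | NJ | NS | SN; A -> h; J -> h | AJ; N -> d | NJ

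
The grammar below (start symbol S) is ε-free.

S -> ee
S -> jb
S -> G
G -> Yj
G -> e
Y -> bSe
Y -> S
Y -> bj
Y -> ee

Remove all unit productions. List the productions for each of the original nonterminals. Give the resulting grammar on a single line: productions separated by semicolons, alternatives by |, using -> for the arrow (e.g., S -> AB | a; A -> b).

S -> e | Yj | ee | jb; G -> e | Yj; Y -> e | Yj | bj | ee | jb | bSe

Unit productions: S->G, Y->S.
Unit pairs (A ⇒* B via units): (S,G), (Y,G), (Y,S).
S: inherits non-unit rules of {G, S} → Yj | e | ee | jb.
G: inherits non-unit rules of {G} → Yj | e.
Y: inherits non-unit rules of {G, S, Y} → Yj | bSe | bj | e | ee | jb.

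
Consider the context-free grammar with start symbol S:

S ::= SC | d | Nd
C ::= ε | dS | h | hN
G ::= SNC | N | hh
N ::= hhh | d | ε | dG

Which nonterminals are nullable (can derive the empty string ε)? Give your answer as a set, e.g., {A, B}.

Directly nullable (have an ε-rule): {C, N}.
G is nullable via G -> N (every symbol on the right is already known nullable).
Not nullable: S — each has a terminal in every rule's right-hand side or depends on a non-nullable symbol.

{C, G, N}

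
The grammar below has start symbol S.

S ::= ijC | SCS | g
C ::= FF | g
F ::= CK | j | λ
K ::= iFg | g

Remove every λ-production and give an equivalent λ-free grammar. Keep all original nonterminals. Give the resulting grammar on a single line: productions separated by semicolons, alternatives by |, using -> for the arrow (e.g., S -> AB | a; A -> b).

Nullable set: {C, F}.
S -> SCS: C nullable, giving SCS | SS.
S -> ijC: C nullable, giving ij | ijC.
C -> FF: F, F nullable, giving F | FF.
Drop F -> λ.
F -> CK: C nullable, giving CK | K.
K -> iFg: F nullable, giving iFg | ig.
Unchanged (no nullable symbols): S -> g; C -> g; F -> j; K -> g.

S -> g | SS | ij | SCS | ijC; C -> F | g | FF; F -> K | j | CK; K -> g | ig | iFg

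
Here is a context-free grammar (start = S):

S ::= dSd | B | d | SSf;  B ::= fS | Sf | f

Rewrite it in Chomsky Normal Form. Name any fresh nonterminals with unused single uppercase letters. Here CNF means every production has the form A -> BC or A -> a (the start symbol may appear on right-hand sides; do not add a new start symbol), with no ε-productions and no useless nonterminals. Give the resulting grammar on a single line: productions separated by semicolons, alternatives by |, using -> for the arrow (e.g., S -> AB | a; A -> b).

S -> d | f | AS | CD | SA | SE; A -> f; C -> d; D -> SC; E -> SA

No ε-productions.
After unit-elimination: S -> d | f | Sf | fS | SSf | dSd; B -> f | Sf | fS.
TERM: introduce C -> d, A -> f and substitute in every rule of length ≥2.
BIN: S -> CSC becomes S -> CD, D -> SC; S -> SSA becomes S -> SE, E -> SA.
Drop unreachable/unproductive: B.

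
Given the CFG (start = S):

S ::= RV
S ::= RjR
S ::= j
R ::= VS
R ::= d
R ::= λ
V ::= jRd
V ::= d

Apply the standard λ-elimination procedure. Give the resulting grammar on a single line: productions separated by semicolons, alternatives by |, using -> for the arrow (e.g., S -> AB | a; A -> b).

Nullable set: {R}.
S -> RV: R nullable, giving RV | V.
S -> RjR: R, R nullable, giving Rj | RjR | j | jR.
Drop R -> λ.
V -> jRd: R nullable, giving jRd | jd.
Unchanged (no nullable symbols): S -> j; R -> VS; R -> d; V -> d.

S -> V | j | RV | Rj | jR | RjR; R -> d | VS; V -> d | jd | jRd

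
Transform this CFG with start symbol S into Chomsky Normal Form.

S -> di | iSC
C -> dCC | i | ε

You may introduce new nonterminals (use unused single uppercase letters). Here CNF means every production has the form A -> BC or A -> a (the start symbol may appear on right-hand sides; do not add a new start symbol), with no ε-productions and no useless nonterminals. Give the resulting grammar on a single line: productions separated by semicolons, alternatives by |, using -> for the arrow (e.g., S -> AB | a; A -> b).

Nullable: {C}; after ε-elimination: S -> di | iS | iSC; C -> d | i | dC | dCC.
No unit productions to eliminate.
TERM: introduce A -> d, B -> i and substitute in every rule of length ≥2.
BIN: C -> ACC becomes C -> AD, D -> CC; S -> BSC becomes S -> BE, E -> SC.

S -> AB | BE | BS; A -> d; B -> i; C -> d | i | AC | AD; D -> CC; E -> SC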